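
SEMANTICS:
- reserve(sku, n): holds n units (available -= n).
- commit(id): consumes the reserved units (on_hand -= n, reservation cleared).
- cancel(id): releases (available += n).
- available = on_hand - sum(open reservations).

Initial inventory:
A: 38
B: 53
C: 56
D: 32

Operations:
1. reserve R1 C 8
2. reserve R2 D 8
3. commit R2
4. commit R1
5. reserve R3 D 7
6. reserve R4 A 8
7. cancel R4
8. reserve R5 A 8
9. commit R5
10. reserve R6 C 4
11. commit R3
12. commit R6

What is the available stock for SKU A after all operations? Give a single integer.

Step 1: reserve R1 C 8 -> on_hand[A=38 B=53 C=56 D=32] avail[A=38 B=53 C=48 D=32] open={R1}
Step 2: reserve R2 D 8 -> on_hand[A=38 B=53 C=56 D=32] avail[A=38 B=53 C=48 D=24] open={R1,R2}
Step 3: commit R2 -> on_hand[A=38 B=53 C=56 D=24] avail[A=38 B=53 C=48 D=24] open={R1}
Step 4: commit R1 -> on_hand[A=38 B=53 C=48 D=24] avail[A=38 B=53 C=48 D=24] open={}
Step 5: reserve R3 D 7 -> on_hand[A=38 B=53 C=48 D=24] avail[A=38 B=53 C=48 D=17] open={R3}
Step 6: reserve R4 A 8 -> on_hand[A=38 B=53 C=48 D=24] avail[A=30 B=53 C=48 D=17] open={R3,R4}
Step 7: cancel R4 -> on_hand[A=38 B=53 C=48 D=24] avail[A=38 B=53 C=48 D=17] open={R3}
Step 8: reserve R5 A 8 -> on_hand[A=38 B=53 C=48 D=24] avail[A=30 B=53 C=48 D=17] open={R3,R5}
Step 9: commit R5 -> on_hand[A=30 B=53 C=48 D=24] avail[A=30 B=53 C=48 D=17] open={R3}
Step 10: reserve R6 C 4 -> on_hand[A=30 B=53 C=48 D=24] avail[A=30 B=53 C=44 D=17] open={R3,R6}
Step 11: commit R3 -> on_hand[A=30 B=53 C=48 D=17] avail[A=30 B=53 C=44 D=17] open={R6}
Step 12: commit R6 -> on_hand[A=30 B=53 C=44 D=17] avail[A=30 B=53 C=44 D=17] open={}
Final available[A] = 30

Answer: 30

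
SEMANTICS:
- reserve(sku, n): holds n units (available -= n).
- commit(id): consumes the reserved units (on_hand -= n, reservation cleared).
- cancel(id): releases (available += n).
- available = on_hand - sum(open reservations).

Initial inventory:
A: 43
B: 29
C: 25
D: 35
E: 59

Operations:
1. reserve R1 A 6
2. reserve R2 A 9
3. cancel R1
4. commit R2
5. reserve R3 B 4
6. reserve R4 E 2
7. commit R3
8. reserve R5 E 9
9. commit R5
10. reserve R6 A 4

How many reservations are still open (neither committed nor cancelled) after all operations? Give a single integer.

Answer: 2

Derivation:
Step 1: reserve R1 A 6 -> on_hand[A=43 B=29 C=25 D=35 E=59] avail[A=37 B=29 C=25 D=35 E=59] open={R1}
Step 2: reserve R2 A 9 -> on_hand[A=43 B=29 C=25 D=35 E=59] avail[A=28 B=29 C=25 D=35 E=59] open={R1,R2}
Step 3: cancel R1 -> on_hand[A=43 B=29 C=25 D=35 E=59] avail[A=34 B=29 C=25 D=35 E=59] open={R2}
Step 4: commit R2 -> on_hand[A=34 B=29 C=25 D=35 E=59] avail[A=34 B=29 C=25 D=35 E=59] open={}
Step 5: reserve R3 B 4 -> on_hand[A=34 B=29 C=25 D=35 E=59] avail[A=34 B=25 C=25 D=35 E=59] open={R3}
Step 6: reserve R4 E 2 -> on_hand[A=34 B=29 C=25 D=35 E=59] avail[A=34 B=25 C=25 D=35 E=57] open={R3,R4}
Step 7: commit R3 -> on_hand[A=34 B=25 C=25 D=35 E=59] avail[A=34 B=25 C=25 D=35 E=57] open={R4}
Step 8: reserve R5 E 9 -> on_hand[A=34 B=25 C=25 D=35 E=59] avail[A=34 B=25 C=25 D=35 E=48] open={R4,R5}
Step 9: commit R5 -> on_hand[A=34 B=25 C=25 D=35 E=50] avail[A=34 B=25 C=25 D=35 E=48] open={R4}
Step 10: reserve R6 A 4 -> on_hand[A=34 B=25 C=25 D=35 E=50] avail[A=30 B=25 C=25 D=35 E=48] open={R4,R6}
Open reservations: ['R4', 'R6'] -> 2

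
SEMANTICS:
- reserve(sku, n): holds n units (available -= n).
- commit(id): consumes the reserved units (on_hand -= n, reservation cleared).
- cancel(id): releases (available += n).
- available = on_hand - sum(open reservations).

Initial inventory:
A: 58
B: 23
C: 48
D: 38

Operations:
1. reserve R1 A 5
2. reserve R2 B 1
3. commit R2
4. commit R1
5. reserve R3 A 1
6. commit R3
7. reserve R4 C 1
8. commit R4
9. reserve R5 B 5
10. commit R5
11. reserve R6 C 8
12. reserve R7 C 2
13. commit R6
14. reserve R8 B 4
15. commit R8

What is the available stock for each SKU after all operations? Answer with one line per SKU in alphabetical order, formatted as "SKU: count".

Answer: A: 52
B: 13
C: 37
D: 38

Derivation:
Step 1: reserve R1 A 5 -> on_hand[A=58 B=23 C=48 D=38] avail[A=53 B=23 C=48 D=38] open={R1}
Step 2: reserve R2 B 1 -> on_hand[A=58 B=23 C=48 D=38] avail[A=53 B=22 C=48 D=38] open={R1,R2}
Step 3: commit R2 -> on_hand[A=58 B=22 C=48 D=38] avail[A=53 B=22 C=48 D=38] open={R1}
Step 4: commit R1 -> on_hand[A=53 B=22 C=48 D=38] avail[A=53 B=22 C=48 D=38] open={}
Step 5: reserve R3 A 1 -> on_hand[A=53 B=22 C=48 D=38] avail[A=52 B=22 C=48 D=38] open={R3}
Step 6: commit R3 -> on_hand[A=52 B=22 C=48 D=38] avail[A=52 B=22 C=48 D=38] open={}
Step 7: reserve R4 C 1 -> on_hand[A=52 B=22 C=48 D=38] avail[A=52 B=22 C=47 D=38] open={R4}
Step 8: commit R4 -> on_hand[A=52 B=22 C=47 D=38] avail[A=52 B=22 C=47 D=38] open={}
Step 9: reserve R5 B 5 -> on_hand[A=52 B=22 C=47 D=38] avail[A=52 B=17 C=47 D=38] open={R5}
Step 10: commit R5 -> on_hand[A=52 B=17 C=47 D=38] avail[A=52 B=17 C=47 D=38] open={}
Step 11: reserve R6 C 8 -> on_hand[A=52 B=17 C=47 D=38] avail[A=52 B=17 C=39 D=38] open={R6}
Step 12: reserve R7 C 2 -> on_hand[A=52 B=17 C=47 D=38] avail[A=52 B=17 C=37 D=38] open={R6,R7}
Step 13: commit R6 -> on_hand[A=52 B=17 C=39 D=38] avail[A=52 B=17 C=37 D=38] open={R7}
Step 14: reserve R8 B 4 -> on_hand[A=52 B=17 C=39 D=38] avail[A=52 B=13 C=37 D=38] open={R7,R8}
Step 15: commit R8 -> on_hand[A=52 B=13 C=39 D=38] avail[A=52 B=13 C=37 D=38] open={R7}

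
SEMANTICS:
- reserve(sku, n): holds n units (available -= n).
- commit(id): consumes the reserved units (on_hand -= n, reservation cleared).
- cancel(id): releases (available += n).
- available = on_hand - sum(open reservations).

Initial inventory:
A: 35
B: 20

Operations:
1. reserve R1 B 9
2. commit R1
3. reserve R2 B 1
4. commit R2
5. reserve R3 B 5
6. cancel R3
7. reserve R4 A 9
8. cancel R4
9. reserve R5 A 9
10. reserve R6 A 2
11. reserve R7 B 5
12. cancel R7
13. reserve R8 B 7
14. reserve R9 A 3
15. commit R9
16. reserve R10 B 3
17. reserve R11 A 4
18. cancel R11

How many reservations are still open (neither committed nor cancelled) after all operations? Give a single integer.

Answer: 4

Derivation:
Step 1: reserve R1 B 9 -> on_hand[A=35 B=20] avail[A=35 B=11] open={R1}
Step 2: commit R1 -> on_hand[A=35 B=11] avail[A=35 B=11] open={}
Step 3: reserve R2 B 1 -> on_hand[A=35 B=11] avail[A=35 B=10] open={R2}
Step 4: commit R2 -> on_hand[A=35 B=10] avail[A=35 B=10] open={}
Step 5: reserve R3 B 5 -> on_hand[A=35 B=10] avail[A=35 B=5] open={R3}
Step 6: cancel R3 -> on_hand[A=35 B=10] avail[A=35 B=10] open={}
Step 7: reserve R4 A 9 -> on_hand[A=35 B=10] avail[A=26 B=10] open={R4}
Step 8: cancel R4 -> on_hand[A=35 B=10] avail[A=35 B=10] open={}
Step 9: reserve R5 A 9 -> on_hand[A=35 B=10] avail[A=26 B=10] open={R5}
Step 10: reserve R6 A 2 -> on_hand[A=35 B=10] avail[A=24 B=10] open={R5,R6}
Step 11: reserve R7 B 5 -> on_hand[A=35 B=10] avail[A=24 B=5] open={R5,R6,R7}
Step 12: cancel R7 -> on_hand[A=35 B=10] avail[A=24 B=10] open={R5,R6}
Step 13: reserve R8 B 7 -> on_hand[A=35 B=10] avail[A=24 B=3] open={R5,R6,R8}
Step 14: reserve R9 A 3 -> on_hand[A=35 B=10] avail[A=21 B=3] open={R5,R6,R8,R9}
Step 15: commit R9 -> on_hand[A=32 B=10] avail[A=21 B=3] open={R5,R6,R8}
Step 16: reserve R10 B 3 -> on_hand[A=32 B=10] avail[A=21 B=0] open={R10,R5,R6,R8}
Step 17: reserve R11 A 4 -> on_hand[A=32 B=10] avail[A=17 B=0] open={R10,R11,R5,R6,R8}
Step 18: cancel R11 -> on_hand[A=32 B=10] avail[A=21 B=0] open={R10,R5,R6,R8}
Open reservations: ['R10', 'R5', 'R6', 'R8'] -> 4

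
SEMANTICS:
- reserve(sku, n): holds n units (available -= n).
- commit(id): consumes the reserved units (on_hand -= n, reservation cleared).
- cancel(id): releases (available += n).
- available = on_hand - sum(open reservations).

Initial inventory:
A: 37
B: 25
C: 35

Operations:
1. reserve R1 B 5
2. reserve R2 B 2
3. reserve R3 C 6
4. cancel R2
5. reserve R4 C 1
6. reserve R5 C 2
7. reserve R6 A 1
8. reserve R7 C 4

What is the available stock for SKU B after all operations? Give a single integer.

Step 1: reserve R1 B 5 -> on_hand[A=37 B=25 C=35] avail[A=37 B=20 C=35] open={R1}
Step 2: reserve R2 B 2 -> on_hand[A=37 B=25 C=35] avail[A=37 B=18 C=35] open={R1,R2}
Step 3: reserve R3 C 6 -> on_hand[A=37 B=25 C=35] avail[A=37 B=18 C=29] open={R1,R2,R3}
Step 4: cancel R2 -> on_hand[A=37 B=25 C=35] avail[A=37 B=20 C=29] open={R1,R3}
Step 5: reserve R4 C 1 -> on_hand[A=37 B=25 C=35] avail[A=37 B=20 C=28] open={R1,R3,R4}
Step 6: reserve R5 C 2 -> on_hand[A=37 B=25 C=35] avail[A=37 B=20 C=26] open={R1,R3,R4,R5}
Step 7: reserve R6 A 1 -> on_hand[A=37 B=25 C=35] avail[A=36 B=20 C=26] open={R1,R3,R4,R5,R6}
Step 8: reserve R7 C 4 -> on_hand[A=37 B=25 C=35] avail[A=36 B=20 C=22] open={R1,R3,R4,R5,R6,R7}
Final available[B] = 20

Answer: 20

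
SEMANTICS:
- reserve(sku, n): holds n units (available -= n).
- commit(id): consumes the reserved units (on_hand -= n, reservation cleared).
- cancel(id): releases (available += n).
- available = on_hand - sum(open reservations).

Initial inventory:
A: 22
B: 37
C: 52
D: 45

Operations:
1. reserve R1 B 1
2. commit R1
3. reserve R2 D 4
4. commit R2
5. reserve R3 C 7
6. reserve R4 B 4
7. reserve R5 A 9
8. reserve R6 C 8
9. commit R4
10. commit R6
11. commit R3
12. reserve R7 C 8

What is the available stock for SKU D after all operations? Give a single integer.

Step 1: reserve R1 B 1 -> on_hand[A=22 B=37 C=52 D=45] avail[A=22 B=36 C=52 D=45] open={R1}
Step 2: commit R1 -> on_hand[A=22 B=36 C=52 D=45] avail[A=22 B=36 C=52 D=45] open={}
Step 3: reserve R2 D 4 -> on_hand[A=22 B=36 C=52 D=45] avail[A=22 B=36 C=52 D=41] open={R2}
Step 4: commit R2 -> on_hand[A=22 B=36 C=52 D=41] avail[A=22 B=36 C=52 D=41] open={}
Step 5: reserve R3 C 7 -> on_hand[A=22 B=36 C=52 D=41] avail[A=22 B=36 C=45 D=41] open={R3}
Step 6: reserve R4 B 4 -> on_hand[A=22 B=36 C=52 D=41] avail[A=22 B=32 C=45 D=41] open={R3,R4}
Step 7: reserve R5 A 9 -> on_hand[A=22 B=36 C=52 D=41] avail[A=13 B=32 C=45 D=41] open={R3,R4,R5}
Step 8: reserve R6 C 8 -> on_hand[A=22 B=36 C=52 D=41] avail[A=13 B=32 C=37 D=41] open={R3,R4,R5,R6}
Step 9: commit R4 -> on_hand[A=22 B=32 C=52 D=41] avail[A=13 B=32 C=37 D=41] open={R3,R5,R6}
Step 10: commit R6 -> on_hand[A=22 B=32 C=44 D=41] avail[A=13 B=32 C=37 D=41] open={R3,R5}
Step 11: commit R3 -> on_hand[A=22 B=32 C=37 D=41] avail[A=13 B=32 C=37 D=41] open={R5}
Step 12: reserve R7 C 8 -> on_hand[A=22 B=32 C=37 D=41] avail[A=13 B=32 C=29 D=41] open={R5,R7}
Final available[D] = 41

Answer: 41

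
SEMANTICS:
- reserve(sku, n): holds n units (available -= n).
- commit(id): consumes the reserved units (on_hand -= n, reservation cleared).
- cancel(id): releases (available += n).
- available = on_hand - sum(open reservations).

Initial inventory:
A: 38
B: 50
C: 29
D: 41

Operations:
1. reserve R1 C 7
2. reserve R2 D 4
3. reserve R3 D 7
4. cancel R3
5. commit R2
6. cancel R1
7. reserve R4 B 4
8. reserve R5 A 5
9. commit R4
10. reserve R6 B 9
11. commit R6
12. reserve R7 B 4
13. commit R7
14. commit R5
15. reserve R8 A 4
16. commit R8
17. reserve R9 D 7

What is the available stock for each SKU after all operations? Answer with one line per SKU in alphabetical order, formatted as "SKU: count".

Step 1: reserve R1 C 7 -> on_hand[A=38 B=50 C=29 D=41] avail[A=38 B=50 C=22 D=41] open={R1}
Step 2: reserve R2 D 4 -> on_hand[A=38 B=50 C=29 D=41] avail[A=38 B=50 C=22 D=37] open={R1,R2}
Step 3: reserve R3 D 7 -> on_hand[A=38 B=50 C=29 D=41] avail[A=38 B=50 C=22 D=30] open={R1,R2,R3}
Step 4: cancel R3 -> on_hand[A=38 B=50 C=29 D=41] avail[A=38 B=50 C=22 D=37] open={R1,R2}
Step 5: commit R2 -> on_hand[A=38 B=50 C=29 D=37] avail[A=38 B=50 C=22 D=37] open={R1}
Step 6: cancel R1 -> on_hand[A=38 B=50 C=29 D=37] avail[A=38 B=50 C=29 D=37] open={}
Step 7: reserve R4 B 4 -> on_hand[A=38 B=50 C=29 D=37] avail[A=38 B=46 C=29 D=37] open={R4}
Step 8: reserve R5 A 5 -> on_hand[A=38 B=50 C=29 D=37] avail[A=33 B=46 C=29 D=37] open={R4,R5}
Step 9: commit R4 -> on_hand[A=38 B=46 C=29 D=37] avail[A=33 B=46 C=29 D=37] open={R5}
Step 10: reserve R6 B 9 -> on_hand[A=38 B=46 C=29 D=37] avail[A=33 B=37 C=29 D=37] open={R5,R6}
Step 11: commit R6 -> on_hand[A=38 B=37 C=29 D=37] avail[A=33 B=37 C=29 D=37] open={R5}
Step 12: reserve R7 B 4 -> on_hand[A=38 B=37 C=29 D=37] avail[A=33 B=33 C=29 D=37] open={R5,R7}
Step 13: commit R7 -> on_hand[A=38 B=33 C=29 D=37] avail[A=33 B=33 C=29 D=37] open={R5}
Step 14: commit R5 -> on_hand[A=33 B=33 C=29 D=37] avail[A=33 B=33 C=29 D=37] open={}
Step 15: reserve R8 A 4 -> on_hand[A=33 B=33 C=29 D=37] avail[A=29 B=33 C=29 D=37] open={R8}
Step 16: commit R8 -> on_hand[A=29 B=33 C=29 D=37] avail[A=29 B=33 C=29 D=37] open={}
Step 17: reserve R9 D 7 -> on_hand[A=29 B=33 C=29 D=37] avail[A=29 B=33 C=29 D=30] open={R9}

Answer: A: 29
B: 33
C: 29
D: 30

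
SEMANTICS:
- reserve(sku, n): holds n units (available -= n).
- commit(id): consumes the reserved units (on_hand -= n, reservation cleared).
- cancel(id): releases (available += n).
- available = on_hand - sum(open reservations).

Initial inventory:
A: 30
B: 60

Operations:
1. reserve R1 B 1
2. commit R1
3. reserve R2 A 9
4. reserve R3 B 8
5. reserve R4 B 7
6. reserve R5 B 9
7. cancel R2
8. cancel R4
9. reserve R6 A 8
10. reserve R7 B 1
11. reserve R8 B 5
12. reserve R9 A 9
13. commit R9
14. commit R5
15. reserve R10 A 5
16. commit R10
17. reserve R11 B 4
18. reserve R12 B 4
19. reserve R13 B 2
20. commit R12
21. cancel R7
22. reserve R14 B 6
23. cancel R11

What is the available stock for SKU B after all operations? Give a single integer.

Answer: 25

Derivation:
Step 1: reserve R1 B 1 -> on_hand[A=30 B=60] avail[A=30 B=59] open={R1}
Step 2: commit R1 -> on_hand[A=30 B=59] avail[A=30 B=59] open={}
Step 3: reserve R2 A 9 -> on_hand[A=30 B=59] avail[A=21 B=59] open={R2}
Step 4: reserve R3 B 8 -> on_hand[A=30 B=59] avail[A=21 B=51] open={R2,R3}
Step 5: reserve R4 B 7 -> on_hand[A=30 B=59] avail[A=21 B=44] open={R2,R3,R4}
Step 6: reserve R5 B 9 -> on_hand[A=30 B=59] avail[A=21 B=35] open={R2,R3,R4,R5}
Step 7: cancel R2 -> on_hand[A=30 B=59] avail[A=30 B=35] open={R3,R4,R5}
Step 8: cancel R4 -> on_hand[A=30 B=59] avail[A=30 B=42] open={R3,R5}
Step 9: reserve R6 A 8 -> on_hand[A=30 B=59] avail[A=22 B=42] open={R3,R5,R6}
Step 10: reserve R7 B 1 -> on_hand[A=30 B=59] avail[A=22 B=41] open={R3,R5,R6,R7}
Step 11: reserve R8 B 5 -> on_hand[A=30 B=59] avail[A=22 B=36] open={R3,R5,R6,R7,R8}
Step 12: reserve R9 A 9 -> on_hand[A=30 B=59] avail[A=13 B=36] open={R3,R5,R6,R7,R8,R9}
Step 13: commit R9 -> on_hand[A=21 B=59] avail[A=13 B=36] open={R3,R5,R6,R7,R8}
Step 14: commit R5 -> on_hand[A=21 B=50] avail[A=13 B=36] open={R3,R6,R7,R8}
Step 15: reserve R10 A 5 -> on_hand[A=21 B=50] avail[A=8 B=36] open={R10,R3,R6,R7,R8}
Step 16: commit R10 -> on_hand[A=16 B=50] avail[A=8 B=36] open={R3,R6,R7,R8}
Step 17: reserve R11 B 4 -> on_hand[A=16 B=50] avail[A=8 B=32] open={R11,R3,R6,R7,R8}
Step 18: reserve R12 B 4 -> on_hand[A=16 B=50] avail[A=8 B=28] open={R11,R12,R3,R6,R7,R8}
Step 19: reserve R13 B 2 -> on_hand[A=16 B=50] avail[A=8 B=26] open={R11,R12,R13,R3,R6,R7,R8}
Step 20: commit R12 -> on_hand[A=16 B=46] avail[A=8 B=26] open={R11,R13,R3,R6,R7,R8}
Step 21: cancel R7 -> on_hand[A=16 B=46] avail[A=8 B=27] open={R11,R13,R3,R6,R8}
Step 22: reserve R14 B 6 -> on_hand[A=16 B=46] avail[A=8 B=21] open={R11,R13,R14,R3,R6,R8}
Step 23: cancel R11 -> on_hand[A=16 B=46] avail[A=8 B=25] open={R13,R14,R3,R6,R8}
Final available[B] = 25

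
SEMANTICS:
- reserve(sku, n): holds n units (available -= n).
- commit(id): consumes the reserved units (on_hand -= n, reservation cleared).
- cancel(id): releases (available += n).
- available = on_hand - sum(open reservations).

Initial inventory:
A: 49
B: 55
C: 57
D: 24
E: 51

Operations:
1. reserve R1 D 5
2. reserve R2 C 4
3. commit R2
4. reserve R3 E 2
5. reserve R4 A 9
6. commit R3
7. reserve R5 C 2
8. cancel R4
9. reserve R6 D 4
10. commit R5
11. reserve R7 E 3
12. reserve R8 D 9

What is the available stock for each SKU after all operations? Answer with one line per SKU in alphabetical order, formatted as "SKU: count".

Step 1: reserve R1 D 5 -> on_hand[A=49 B=55 C=57 D=24 E=51] avail[A=49 B=55 C=57 D=19 E=51] open={R1}
Step 2: reserve R2 C 4 -> on_hand[A=49 B=55 C=57 D=24 E=51] avail[A=49 B=55 C=53 D=19 E=51] open={R1,R2}
Step 3: commit R2 -> on_hand[A=49 B=55 C=53 D=24 E=51] avail[A=49 B=55 C=53 D=19 E=51] open={R1}
Step 4: reserve R3 E 2 -> on_hand[A=49 B=55 C=53 D=24 E=51] avail[A=49 B=55 C=53 D=19 E=49] open={R1,R3}
Step 5: reserve R4 A 9 -> on_hand[A=49 B=55 C=53 D=24 E=51] avail[A=40 B=55 C=53 D=19 E=49] open={R1,R3,R4}
Step 6: commit R3 -> on_hand[A=49 B=55 C=53 D=24 E=49] avail[A=40 B=55 C=53 D=19 E=49] open={R1,R4}
Step 7: reserve R5 C 2 -> on_hand[A=49 B=55 C=53 D=24 E=49] avail[A=40 B=55 C=51 D=19 E=49] open={R1,R4,R5}
Step 8: cancel R4 -> on_hand[A=49 B=55 C=53 D=24 E=49] avail[A=49 B=55 C=51 D=19 E=49] open={R1,R5}
Step 9: reserve R6 D 4 -> on_hand[A=49 B=55 C=53 D=24 E=49] avail[A=49 B=55 C=51 D=15 E=49] open={R1,R5,R6}
Step 10: commit R5 -> on_hand[A=49 B=55 C=51 D=24 E=49] avail[A=49 B=55 C=51 D=15 E=49] open={R1,R6}
Step 11: reserve R7 E 3 -> on_hand[A=49 B=55 C=51 D=24 E=49] avail[A=49 B=55 C=51 D=15 E=46] open={R1,R6,R7}
Step 12: reserve R8 D 9 -> on_hand[A=49 B=55 C=51 D=24 E=49] avail[A=49 B=55 C=51 D=6 E=46] open={R1,R6,R7,R8}

Answer: A: 49
B: 55
C: 51
D: 6
E: 46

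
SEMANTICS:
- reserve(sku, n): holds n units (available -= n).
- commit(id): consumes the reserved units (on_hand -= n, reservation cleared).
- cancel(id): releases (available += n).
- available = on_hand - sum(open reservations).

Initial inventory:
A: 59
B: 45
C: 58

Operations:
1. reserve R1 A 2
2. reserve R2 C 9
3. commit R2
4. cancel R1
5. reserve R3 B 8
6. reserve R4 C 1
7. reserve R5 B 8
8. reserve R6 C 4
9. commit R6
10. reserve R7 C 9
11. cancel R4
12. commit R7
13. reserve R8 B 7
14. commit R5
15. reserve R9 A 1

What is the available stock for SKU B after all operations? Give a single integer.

Answer: 22

Derivation:
Step 1: reserve R1 A 2 -> on_hand[A=59 B=45 C=58] avail[A=57 B=45 C=58] open={R1}
Step 2: reserve R2 C 9 -> on_hand[A=59 B=45 C=58] avail[A=57 B=45 C=49] open={R1,R2}
Step 3: commit R2 -> on_hand[A=59 B=45 C=49] avail[A=57 B=45 C=49] open={R1}
Step 4: cancel R1 -> on_hand[A=59 B=45 C=49] avail[A=59 B=45 C=49] open={}
Step 5: reserve R3 B 8 -> on_hand[A=59 B=45 C=49] avail[A=59 B=37 C=49] open={R3}
Step 6: reserve R4 C 1 -> on_hand[A=59 B=45 C=49] avail[A=59 B=37 C=48] open={R3,R4}
Step 7: reserve R5 B 8 -> on_hand[A=59 B=45 C=49] avail[A=59 B=29 C=48] open={R3,R4,R5}
Step 8: reserve R6 C 4 -> on_hand[A=59 B=45 C=49] avail[A=59 B=29 C=44] open={R3,R4,R5,R6}
Step 9: commit R6 -> on_hand[A=59 B=45 C=45] avail[A=59 B=29 C=44] open={R3,R4,R5}
Step 10: reserve R7 C 9 -> on_hand[A=59 B=45 C=45] avail[A=59 B=29 C=35] open={R3,R4,R5,R7}
Step 11: cancel R4 -> on_hand[A=59 B=45 C=45] avail[A=59 B=29 C=36] open={R3,R5,R7}
Step 12: commit R7 -> on_hand[A=59 B=45 C=36] avail[A=59 B=29 C=36] open={R3,R5}
Step 13: reserve R8 B 7 -> on_hand[A=59 B=45 C=36] avail[A=59 B=22 C=36] open={R3,R5,R8}
Step 14: commit R5 -> on_hand[A=59 B=37 C=36] avail[A=59 B=22 C=36] open={R3,R8}
Step 15: reserve R9 A 1 -> on_hand[A=59 B=37 C=36] avail[A=58 B=22 C=36] open={R3,R8,R9}
Final available[B] = 22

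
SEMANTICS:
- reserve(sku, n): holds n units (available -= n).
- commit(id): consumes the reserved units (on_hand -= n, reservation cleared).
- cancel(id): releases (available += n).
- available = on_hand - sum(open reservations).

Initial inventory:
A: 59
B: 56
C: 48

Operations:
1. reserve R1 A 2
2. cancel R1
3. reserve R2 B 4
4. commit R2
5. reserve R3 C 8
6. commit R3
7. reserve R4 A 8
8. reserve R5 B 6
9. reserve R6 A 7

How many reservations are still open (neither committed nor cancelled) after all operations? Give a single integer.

Step 1: reserve R1 A 2 -> on_hand[A=59 B=56 C=48] avail[A=57 B=56 C=48] open={R1}
Step 2: cancel R1 -> on_hand[A=59 B=56 C=48] avail[A=59 B=56 C=48] open={}
Step 3: reserve R2 B 4 -> on_hand[A=59 B=56 C=48] avail[A=59 B=52 C=48] open={R2}
Step 4: commit R2 -> on_hand[A=59 B=52 C=48] avail[A=59 B=52 C=48] open={}
Step 5: reserve R3 C 8 -> on_hand[A=59 B=52 C=48] avail[A=59 B=52 C=40] open={R3}
Step 6: commit R3 -> on_hand[A=59 B=52 C=40] avail[A=59 B=52 C=40] open={}
Step 7: reserve R4 A 8 -> on_hand[A=59 B=52 C=40] avail[A=51 B=52 C=40] open={R4}
Step 8: reserve R5 B 6 -> on_hand[A=59 B=52 C=40] avail[A=51 B=46 C=40] open={R4,R5}
Step 9: reserve R6 A 7 -> on_hand[A=59 B=52 C=40] avail[A=44 B=46 C=40] open={R4,R5,R6}
Open reservations: ['R4', 'R5', 'R6'] -> 3

Answer: 3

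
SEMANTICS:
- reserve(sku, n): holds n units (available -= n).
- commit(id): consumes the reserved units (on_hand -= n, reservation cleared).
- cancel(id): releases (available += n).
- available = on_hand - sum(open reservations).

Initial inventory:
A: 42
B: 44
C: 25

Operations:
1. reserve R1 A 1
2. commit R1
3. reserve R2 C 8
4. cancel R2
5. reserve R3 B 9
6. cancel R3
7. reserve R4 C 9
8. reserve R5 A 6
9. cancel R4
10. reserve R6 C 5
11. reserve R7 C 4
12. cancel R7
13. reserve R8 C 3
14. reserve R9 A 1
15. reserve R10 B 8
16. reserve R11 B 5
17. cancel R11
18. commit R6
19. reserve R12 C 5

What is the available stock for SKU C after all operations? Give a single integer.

Step 1: reserve R1 A 1 -> on_hand[A=42 B=44 C=25] avail[A=41 B=44 C=25] open={R1}
Step 2: commit R1 -> on_hand[A=41 B=44 C=25] avail[A=41 B=44 C=25] open={}
Step 3: reserve R2 C 8 -> on_hand[A=41 B=44 C=25] avail[A=41 B=44 C=17] open={R2}
Step 4: cancel R2 -> on_hand[A=41 B=44 C=25] avail[A=41 B=44 C=25] open={}
Step 5: reserve R3 B 9 -> on_hand[A=41 B=44 C=25] avail[A=41 B=35 C=25] open={R3}
Step 6: cancel R3 -> on_hand[A=41 B=44 C=25] avail[A=41 B=44 C=25] open={}
Step 7: reserve R4 C 9 -> on_hand[A=41 B=44 C=25] avail[A=41 B=44 C=16] open={R4}
Step 8: reserve R5 A 6 -> on_hand[A=41 B=44 C=25] avail[A=35 B=44 C=16] open={R4,R5}
Step 9: cancel R4 -> on_hand[A=41 B=44 C=25] avail[A=35 B=44 C=25] open={R5}
Step 10: reserve R6 C 5 -> on_hand[A=41 B=44 C=25] avail[A=35 B=44 C=20] open={R5,R6}
Step 11: reserve R7 C 4 -> on_hand[A=41 B=44 C=25] avail[A=35 B=44 C=16] open={R5,R6,R7}
Step 12: cancel R7 -> on_hand[A=41 B=44 C=25] avail[A=35 B=44 C=20] open={R5,R6}
Step 13: reserve R8 C 3 -> on_hand[A=41 B=44 C=25] avail[A=35 B=44 C=17] open={R5,R6,R8}
Step 14: reserve R9 A 1 -> on_hand[A=41 B=44 C=25] avail[A=34 B=44 C=17] open={R5,R6,R8,R9}
Step 15: reserve R10 B 8 -> on_hand[A=41 B=44 C=25] avail[A=34 B=36 C=17] open={R10,R5,R6,R8,R9}
Step 16: reserve R11 B 5 -> on_hand[A=41 B=44 C=25] avail[A=34 B=31 C=17] open={R10,R11,R5,R6,R8,R9}
Step 17: cancel R11 -> on_hand[A=41 B=44 C=25] avail[A=34 B=36 C=17] open={R10,R5,R6,R8,R9}
Step 18: commit R6 -> on_hand[A=41 B=44 C=20] avail[A=34 B=36 C=17] open={R10,R5,R8,R9}
Step 19: reserve R12 C 5 -> on_hand[A=41 B=44 C=20] avail[A=34 B=36 C=12] open={R10,R12,R5,R8,R9}
Final available[C] = 12

Answer: 12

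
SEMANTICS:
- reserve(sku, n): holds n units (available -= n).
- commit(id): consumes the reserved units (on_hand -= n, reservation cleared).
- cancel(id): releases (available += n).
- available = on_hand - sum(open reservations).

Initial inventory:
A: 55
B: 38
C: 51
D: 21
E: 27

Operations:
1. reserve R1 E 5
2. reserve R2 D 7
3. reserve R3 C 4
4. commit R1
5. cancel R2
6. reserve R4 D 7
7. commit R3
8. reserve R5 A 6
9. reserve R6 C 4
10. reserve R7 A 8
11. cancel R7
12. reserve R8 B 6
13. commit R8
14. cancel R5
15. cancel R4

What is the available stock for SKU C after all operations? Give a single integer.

Step 1: reserve R1 E 5 -> on_hand[A=55 B=38 C=51 D=21 E=27] avail[A=55 B=38 C=51 D=21 E=22] open={R1}
Step 2: reserve R2 D 7 -> on_hand[A=55 B=38 C=51 D=21 E=27] avail[A=55 B=38 C=51 D=14 E=22] open={R1,R2}
Step 3: reserve R3 C 4 -> on_hand[A=55 B=38 C=51 D=21 E=27] avail[A=55 B=38 C=47 D=14 E=22] open={R1,R2,R3}
Step 4: commit R1 -> on_hand[A=55 B=38 C=51 D=21 E=22] avail[A=55 B=38 C=47 D=14 E=22] open={R2,R3}
Step 5: cancel R2 -> on_hand[A=55 B=38 C=51 D=21 E=22] avail[A=55 B=38 C=47 D=21 E=22] open={R3}
Step 6: reserve R4 D 7 -> on_hand[A=55 B=38 C=51 D=21 E=22] avail[A=55 B=38 C=47 D=14 E=22] open={R3,R4}
Step 7: commit R3 -> on_hand[A=55 B=38 C=47 D=21 E=22] avail[A=55 B=38 C=47 D=14 E=22] open={R4}
Step 8: reserve R5 A 6 -> on_hand[A=55 B=38 C=47 D=21 E=22] avail[A=49 B=38 C=47 D=14 E=22] open={R4,R5}
Step 9: reserve R6 C 4 -> on_hand[A=55 B=38 C=47 D=21 E=22] avail[A=49 B=38 C=43 D=14 E=22] open={R4,R5,R6}
Step 10: reserve R7 A 8 -> on_hand[A=55 B=38 C=47 D=21 E=22] avail[A=41 B=38 C=43 D=14 E=22] open={R4,R5,R6,R7}
Step 11: cancel R7 -> on_hand[A=55 B=38 C=47 D=21 E=22] avail[A=49 B=38 C=43 D=14 E=22] open={R4,R5,R6}
Step 12: reserve R8 B 6 -> on_hand[A=55 B=38 C=47 D=21 E=22] avail[A=49 B=32 C=43 D=14 E=22] open={R4,R5,R6,R8}
Step 13: commit R8 -> on_hand[A=55 B=32 C=47 D=21 E=22] avail[A=49 B=32 C=43 D=14 E=22] open={R4,R5,R6}
Step 14: cancel R5 -> on_hand[A=55 B=32 C=47 D=21 E=22] avail[A=55 B=32 C=43 D=14 E=22] open={R4,R6}
Step 15: cancel R4 -> on_hand[A=55 B=32 C=47 D=21 E=22] avail[A=55 B=32 C=43 D=21 E=22] open={R6}
Final available[C] = 43

Answer: 43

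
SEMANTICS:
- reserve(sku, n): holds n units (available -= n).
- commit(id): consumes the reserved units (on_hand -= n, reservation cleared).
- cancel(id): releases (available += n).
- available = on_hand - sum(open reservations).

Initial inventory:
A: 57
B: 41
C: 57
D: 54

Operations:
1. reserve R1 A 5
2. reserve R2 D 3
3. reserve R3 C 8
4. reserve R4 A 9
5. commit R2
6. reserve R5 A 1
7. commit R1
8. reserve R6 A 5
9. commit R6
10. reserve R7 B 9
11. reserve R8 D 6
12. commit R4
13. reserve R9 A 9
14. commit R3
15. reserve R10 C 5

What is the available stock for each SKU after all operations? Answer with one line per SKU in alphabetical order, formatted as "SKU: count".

Answer: A: 28
B: 32
C: 44
D: 45

Derivation:
Step 1: reserve R1 A 5 -> on_hand[A=57 B=41 C=57 D=54] avail[A=52 B=41 C=57 D=54] open={R1}
Step 2: reserve R2 D 3 -> on_hand[A=57 B=41 C=57 D=54] avail[A=52 B=41 C=57 D=51] open={R1,R2}
Step 3: reserve R3 C 8 -> on_hand[A=57 B=41 C=57 D=54] avail[A=52 B=41 C=49 D=51] open={R1,R2,R3}
Step 4: reserve R4 A 9 -> on_hand[A=57 B=41 C=57 D=54] avail[A=43 B=41 C=49 D=51] open={R1,R2,R3,R4}
Step 5: commit R2 -> on_hand[A=57 B=41 C=57 D=51] avail[A=43 B=41 C=49 D=51] open={R1,R3,R4}
Step 6: reserve R5 A 1 -> on_hand[A=57 B=41 C=57 D=51] avail[A=42 B=41 C=49 D=51] open={R1,R3,R4,R5}
Step 7: commit R1 -> on_hand[A=52 B=41 C=57 D=51] avail[A=42 B=41 C=49 D=51] open={R3,R4,R5}
Step 8: reserve R6 A 5 -> on_hand[A=52 B=41 C=57 D=51] avail[A=37 B=41 C=49 D=51] open={R3,R4,R5,R6}
Step 9: commit R6 -> on_hand[A=47 B=41 C=57 D=51] avail[A=37 B=41 C=49 D=51] open={R3,R4,R5}
Step 10: reserve R7 B 9 -> on_hand[A=47 B=41 C=57 D=51] avail[A=37 B=32 C=49 D=51] open={R3,R4,R5,R7}
Step 11: reserve R8 D 6 -> on_hand[A=47 B=41 C=57 D=51] avail[A=37 B=32 C=49 D=45] open={R3,R4,R5,R7,R8}
Step 12: commit R4 -> on_hand[A=38 B=41 C=57 D=51] avail[A=37 B=32 C=49 D=45] open={R3,R5,R7,R8}
Step 13: reserve R9 A 9 -> on_hand[A=38 B=41 C=57 D=51] avail[A=28 B=32 C=49 D=45] open={R3,R5,R7,R8,R9}
Step 14: commit R3 -> on_hand[A=38 B=41 C=49 D=51] avail[A=28 B=32 C=49 D=45] open={R5,R7,R8,R9}
Step 15: reserve R10 C 5 -> on_hand[A=38 B=41 C=49 D=51] avail[A=28 B=32 C=44 D=45] open={R10,R5,R7,R8,R9}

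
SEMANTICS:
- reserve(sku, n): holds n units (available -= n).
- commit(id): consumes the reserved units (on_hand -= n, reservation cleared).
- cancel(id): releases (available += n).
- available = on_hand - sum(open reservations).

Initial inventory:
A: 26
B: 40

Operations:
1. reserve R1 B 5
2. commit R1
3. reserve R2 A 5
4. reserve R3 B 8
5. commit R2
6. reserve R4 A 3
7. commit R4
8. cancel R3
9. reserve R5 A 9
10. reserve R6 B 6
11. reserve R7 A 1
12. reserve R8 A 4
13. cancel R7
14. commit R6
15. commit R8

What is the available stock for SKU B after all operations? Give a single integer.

Step 1: reserve R1 B 5 -> on_hand[A=26 B=40] avail[A=26 B=35] open={R1}
Step 2: commit R1 -> on_hand[A=26 B=35] avail[A=26 B=35] open={}
Step 3: reserve R2 A 5 -> on_hand[A=26 B=35] avail[A=21 B=35] open={R2}
Step 4: reserve R3 B 8 -> on_hand[A=26 B=35] avail[A=21 B=27] open={R2,R3}
Step 5: commit R2 -> on_hand[A=21 B=35] avail[A=21 B=27] open={R3}
Step 6: reserve R4 A 3 -> on_hand[A=21 B=35] avail[A=18 B=27] open={R3,R4}
Step 7: commit R4 -> on_hand[A=18 B=35] avail[A=18 B=27] open={R3}
Step 8: cancel R3 -> on_hand[A=18 B=35] avail[A=18 B=35] open={}
Step 9: reserve R5 A 9 -> on_hand[A=18 B=35] avail[A=9 B=35] open={R5}
Step 10: reserve R6 B 6 -> on_hand[A=18 B=35] avail[A=9 B=29] open={R5,R6}
Step 11: reserve R7 A 1 -> on_hand[A=18 B=35] avail[A=8 B=29] open={R5,R6,R7}
Step 12: reserve R8 A 4 -> on_hand[A=18 B=35] avail[A=4 B=29] open={R5,R6,R7,R8}
Step 13: cancel R7 -> on_hand[A=18 B=35] avail[A=5 B=29] open={R5,R6,R8}
Step 14: commit R6 -> on_hand[A=18 B=29] avail[A=5 B=29] open={R5,R8}
Step 15: commit R8 -> on_hand[A=14 B=29] avail[A=5 B=29] open={R5}
Final available[B] = 29

Answer: 29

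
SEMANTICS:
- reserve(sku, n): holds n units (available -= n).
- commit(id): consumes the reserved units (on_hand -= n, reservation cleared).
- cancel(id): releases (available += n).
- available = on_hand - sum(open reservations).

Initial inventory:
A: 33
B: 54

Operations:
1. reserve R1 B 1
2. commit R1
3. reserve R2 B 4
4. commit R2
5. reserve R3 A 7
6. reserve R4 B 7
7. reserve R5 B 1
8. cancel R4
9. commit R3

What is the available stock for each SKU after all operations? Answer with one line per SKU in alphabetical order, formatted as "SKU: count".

Step 1: reserve R1 B 1 -> on_hand[A=33 B=54] avail[A=33 B=53] open={R1}
Step 2: commit R1 -> on_hand[A=33 B=53] avail[A=33 B=53] open={}
Step 3: reserve R2 B 4 -> on_hand[A=33 B=53] avail[A=33 B=49] open={R2}
Step 4: commit R2 -> on_hand[A=33 B=49] avail[A=33 B=49] open={}
Step 5: reserve R3 A 7 -> on_hand[A=33 B=49] avail[A=26 B=49] open={R3}
Step 6: reserve R4 B 7 -> on_hand[A=33 B=49] avail[A=26 B=42] open={R3,R4}
Step 7: reserve R5 B 1 -> on_hand[A=33 B=49] avail[A=26 B=41] open={R3,R4,R5}
Step 8: cancel R4 -> on_hand[A=33 B=49] avail[A=26 B=48] open={R3,R5}
Step 9: commit R3 -> on_hand[A=26 B=49] avail[A=26 B=48] open={R5}

Answer: A: 26
B: 48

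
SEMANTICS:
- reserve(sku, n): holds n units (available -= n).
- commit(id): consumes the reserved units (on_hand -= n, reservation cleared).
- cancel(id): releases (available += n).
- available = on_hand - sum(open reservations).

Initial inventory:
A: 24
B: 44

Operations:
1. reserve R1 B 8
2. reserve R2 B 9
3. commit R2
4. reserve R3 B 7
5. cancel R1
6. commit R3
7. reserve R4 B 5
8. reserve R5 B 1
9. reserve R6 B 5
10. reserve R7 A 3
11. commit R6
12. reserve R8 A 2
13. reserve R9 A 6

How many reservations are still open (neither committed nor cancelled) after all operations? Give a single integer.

Step 1: reserve R1 B 8 -> on_hand[A=24 B=44] avail[A=24 B=36] open={R1}
Step 2: reserve R2 B 9 -> on_hand[A=24 B=44] avail[A=24 B=27] open={R1,R2}
Step 3: commit R2 -> on_hand[A=24 B=35] avail[A=24 B=27] open={R1}
Step 4: reserve R3 B 7 -> on_hand[A=24 B=35] avail[A=24 B=20] open={R1,R3}
Step 5: cancel R1 -> on_hand[A=24 B=35] avail[A=24 B=28] open={R3}
Step 6: commit R3 -> on_hand[A=24 B=28] avail[A=24 B=28] open={}
Step 7: reserve R4 B 5 -> on_hand[A=24 B=28] avail[A=24 B=23] open={R4}
Step 8: reserve R5 B 1 -> on_hand[A=24 B=28] avail[A=24 B=22] open={R4,R5}
Step 9: reserve R6 B 5 -> on_hand[A=24 B=28] avail[A=24 B=17] open={R4,R5,R6}
Step 10: reserve R7 A 3 -> on_hand[A=24 B=28] avail[A=21 B=17] open={R4,R5,R6,R7}
Step 11: commit R6 -> on_hand[A=24 B=23] avail[A=21 B=17] open={R4,R5,R7}
Step 12: reserve R8 A 2 -> on_hand[A=24 B=23] avail[A=19 B=17] open={R4,R5,R7,R8}
Step 13: reserve R9 A 6 -> on_hand[A=24 B=23] avail[A=13 B=17] open={R4,R5,R7,R8,R9}
Open reservations: ['R4', 'R5', 'R7', 'R8', 'R9'] -> 5

Answer: 5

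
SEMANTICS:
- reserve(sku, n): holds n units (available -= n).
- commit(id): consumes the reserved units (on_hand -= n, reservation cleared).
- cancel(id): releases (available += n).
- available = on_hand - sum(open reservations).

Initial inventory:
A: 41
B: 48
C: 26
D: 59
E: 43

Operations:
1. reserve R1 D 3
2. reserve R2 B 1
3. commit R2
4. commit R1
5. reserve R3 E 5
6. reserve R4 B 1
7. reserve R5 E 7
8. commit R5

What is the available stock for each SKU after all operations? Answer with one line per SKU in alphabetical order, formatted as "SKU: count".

Answer: A: 41
B: 46
C: 26
D: 56
E: 31

Derivation:
Step 1: reserve R1 D 3 -> on_hand[A=41 B=48 C=26 D=59 E=43] avail[A=41 B=48 C=26 D=56 E=43] open={R1}
Step 2: reserve R2 B 1 -> on_hand[A=41 B=48 C=26 D=59 E=43] avail[A=41 B=47 C=26 D=56 E=43] open={R1,R2}
Step 3: commit R2 -> on_hand[A=41 B=47 C=26 D=59 E=43] avail[A=41 B=47 C=26 D=56 E=43] open={R1}
Step 4: commit R1 -> on_hand[A=41 B=47 C=26 D=56 E=43] avail[A=41 B=47 C=26 D=56 E=43] open={}
Step 5: reserve R3 E 5 -> on_hand[A=41 B=47 C=26 D=56 E=43] avail[A=41 B=47 C=26 D=56 E=38] open={R3}
Step 6: reserve R4 B 1 -> on_hand[A=41 B=47 C=26 D=56 E=43] avail[A=41 B=46 C=26 D=56 E=38] open={R3,R4}
Step 7: reserve R5 E 7 -> on_hand[A=41 B=47 C=26 D=56 E=43] avail[A=41 B=46 C=26 D=56 E=31] open={R3,R4,R5}
Step 8: commit R5 -> on_hand[A=41 B=47 C=26 D=56 E=36] avail[A=41 B=46 C=26 D=56 E=31] open={R3,R4}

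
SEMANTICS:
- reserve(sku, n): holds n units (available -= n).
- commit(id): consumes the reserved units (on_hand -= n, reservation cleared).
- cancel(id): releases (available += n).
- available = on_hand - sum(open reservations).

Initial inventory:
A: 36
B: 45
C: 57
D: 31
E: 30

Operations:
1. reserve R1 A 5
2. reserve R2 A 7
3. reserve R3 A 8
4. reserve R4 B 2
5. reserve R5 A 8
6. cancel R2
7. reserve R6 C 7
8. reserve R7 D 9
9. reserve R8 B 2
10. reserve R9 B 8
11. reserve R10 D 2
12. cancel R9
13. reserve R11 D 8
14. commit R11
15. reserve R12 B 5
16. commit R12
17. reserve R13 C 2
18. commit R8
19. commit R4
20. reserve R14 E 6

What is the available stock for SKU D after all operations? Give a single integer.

Answer: 12

Derivation:
Step 1: reserve R1 A 5 -> on_hand[A=36 B=45 C=57 D=31 E=30] avail[A=31 B=45 C=57 D=31 E=30] open={R1}
Step 2: reserve R2 A 7 -> on_hand[A=36 B=45 C=57 D=31 E=30] avail[A=24 B=45 C=57 D=31 E=30] open={R1,R2}
Step 3: reserve R3 A 8 -> on_hand[A=36 B=45 C=57 D=31 E=30] avail[A=16 B=45 C=57 D=31 E=30] open={R1,R2,R3}
Step 4: reserve R4 B 2 -> on_hand[A=36 B=45 C=57 D=31 E=30] avail[A=16 B=43 C=57 D=31 E=30] open={R1,R2,R3,R4}
Step 5: reserve R5 A 8 -> on_hand[A=36 B=45 C=57 D=31 E=30] avail[A=8 B=43 C=57 D=31 E=30] open={R1,R2,R3,R4,R5}
Step 6: cancel R2 -> on_hand[A=36 B=45 C=57 D=31 E=30] avail[A=15 B=43 C=57 D=31 E=30] open={R1,R3,R4,R5}
Step 7: reserve R6 C 7 -> on_hand[A=36 B=45 C=57 D=31 E=30] avail[A=15 B=43 C=50 D=31 E=30] open={R1,R3,R4,R5,R6}
Step 8: reserve R7 D 9 -> on_hand[A=36 B=45 C=57 D=31 E=30] avail[A=15 B=43 C=50 D=22 E=30] open={R1,R3,R4,R5,R6,R7}
Step 9: reserve R8 B 2 -> on_hand[A=36 B=45 C=57 D=31 E=30] avail[A=15 B=41 C=50 D=22 E=30] open={R1,R3,R4,R5,R6,R7,R8}
Step 10: reserve R9 B 8 -> on_hand[A=36 B=45 C=57 D=31 E=30] avail[A=15 B=33 C=50 D=22 E=30] open={R1,R3,R4,R5,R6,R7,R8,R9}
Step 11: reserve R10 D 2 -> on_hand[A=36 B=45 C=57 D=31 E=30] avail[A=15 B=33 C=50 D=20 E=30] open={R1,R10,R3,R4,R5,R6,R7,R8,R9}
Step 12: cancel R9 -> on_hand[A=36 B=45 C=57 D=31 E=30] avail[A=15 B=41 C=50 D=20 E=30] open={R1,R10,R3,R4,R5,R6,R7,R8}
Step 13: reserve R11 D 8 -> on_hand[A=36 B=45 C=57 D=31 E=30] avail[A=15 B=41 C=50 D=12 E=30] open={R1,R10,R11,R3,R4,R5,R6,R7,R8}
Step 14: commit R11 -> on_hand[A=36 B=45 C=57 D=23 E=30] avail[A=15 B=41 C=50 D=12 E=30] open={R1,R10,R3,R4,R5,R6,R7,R8}
Step 15: reserve R12 B 5 -> on_hand[A=36 B=45 C=57 D=23 E=30] avail[A=15 B=36 C=50 D=12 E=30] open={R1,R10,R12,R3,R4,R5,R6,R7,R8}
Step 16: commit R12 -> on_hand[A=36 B=40 C=57 D=23 E=30] avail[A=15 B=36 C=50 D=12 E=30] open={R1,R10,R3,R4,R5,R6,R7,R8}
Step 17: reserve R13 C 2 -> on_hand[A=36 B=40 C=57 D=23 E=30] avail[A=15 B=36 C=48 D=12 E=30] open={R1,R10,R13,R3,R4,R5,R6,R7,R8}
Step 18: commit R8 -> on_hand[A=36 B=38 C=57 D=23 E=30] avail[A=15 B=36 C=48 D=12 E=30] open={R1,R10,R13,R3,R4,R5,R6,R7}
Step 19: commit R4 -> on_hand[A=36 B=36 C=57 D=23 E=30] avail[A=15 B=36 C=48 D=12 E=30] open={R1,R10,R13,R3,R5,R6,R7}
Step 20: reserve R14 E 6 -> on_hand[A=36 B=36 C=57 D=23 E=30] avail[A=15 B=36 C=48 D=12 E=24] open={R1,R10,R13,R14,R3,R5,R6,R7}
Final available[D] = 12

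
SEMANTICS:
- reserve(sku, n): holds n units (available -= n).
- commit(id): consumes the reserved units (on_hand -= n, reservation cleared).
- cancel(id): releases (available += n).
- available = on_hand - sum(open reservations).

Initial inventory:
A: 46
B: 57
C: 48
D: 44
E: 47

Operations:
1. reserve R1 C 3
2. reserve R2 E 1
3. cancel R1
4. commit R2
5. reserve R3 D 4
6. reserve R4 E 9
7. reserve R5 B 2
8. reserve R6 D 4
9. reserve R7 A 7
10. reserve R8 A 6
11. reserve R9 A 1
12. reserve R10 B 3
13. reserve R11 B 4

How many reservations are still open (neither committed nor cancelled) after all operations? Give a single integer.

Step 1: reserve R1 C 3 -> on_hand[A=46 B=57 C=48 D=44 E=47] avail[A=46 B=57 C=45 D=44 E=47] open={R1}
Step 2: reserve R2 E 1 -> on_hand[A=46 B=57 C=48 D=44 E=47] avail[A=46 B=57 C=45 D=44 E=46] open={R1,R2}
Step 3: cancel R1 -> on_hand[A=46 B=57 C=48 D=44 E=47] avail[A=46 B=57 C=48 D=44 E=46] open={R2}
Step 4: commit R2 -> on_hand[A=46 B=57 C=48 D=44 E=46] avail[A=46 B=57 C=48 D=44 E=46] open={}
Step 5: reserve R3 D 4 -> on_hand[A=46 B=57 C=48 D=44 E=46] avail[A=46 B=57 C=48 D=40 E=46] open={R3}
Step 6: reserve R4 E 9 -> on_hand[A=46 B=57 C=48 D=44 E=46] avail[A=46 B=57 C=48 D=40 E=37] open={R3,R4}
Step 7: reserve R5 B 2 -> on_hand[A=46 B=57 C=48 D=44 E=46] avail[A=46 B=55 C=48 D=40 E=37] open={R3,R4,R5}
Step 8: reserve R6 D 4 -> on_hand[A=46 B=57 C=48 D=44 E=46] avail[A=46 B=55 C=48 D=36 E=37] open={R3,R4,R5,R6}
Step 9: reserve R7 A 7 -> on_hand[A=46 B=57 C=48 D=44 E=46] avail[A=39 B=55 C=48 D=36 E=37] open={R3,R4,R5,R6,R7}
Step 10: reserve R8 A 6 -> on_hand[A=46 B=57 C=48 D=44 E=46] avail[A=33 B=55 C=48 D=36 E=37] open={R3,R4,R5,R6,R7,R8}
Step 11: reserve R9 A 1 -> on_hand[A=46 B=57 C=48 D=44 E=46] avail[A=32 B=55 C=48 D=36 E=37] open={R3,R4,R5,R6,R7,R8,R9}
Step 12: reserve R10 B 3 -> on_hand[A=46 B=57 C=48 D=44 E=46] avail[A=32 B=52 C=48 D=36 E=37] open={R10,R3,R4,R5,R6,R7,R8,R9}
Step 13: reserve R11 B 4 -> on_hand[A=46 B=57 C=48 D=44 E=46] avail[A=32 B=48 C=48 D=36 E=37] open={R10,R11,R3,R4,R5,R6,R7,R8,R9}
Open reservations: ['R10', 'R11', 'R3', 'R4', 'R5', 'R6', 'R7', 'R8', 'R9'] -> 9

Answer: 9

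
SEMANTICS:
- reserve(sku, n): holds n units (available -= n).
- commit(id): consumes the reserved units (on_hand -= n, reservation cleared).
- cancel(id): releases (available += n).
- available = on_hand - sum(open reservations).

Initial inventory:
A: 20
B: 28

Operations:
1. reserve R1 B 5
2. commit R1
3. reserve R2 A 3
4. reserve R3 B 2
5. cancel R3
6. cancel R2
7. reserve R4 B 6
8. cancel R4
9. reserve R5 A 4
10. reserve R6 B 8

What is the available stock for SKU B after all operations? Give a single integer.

Answer: 15

Derivation:
Step 1: reserve R1 B 5 -> on_hand[A=20 B=28] avail[A=20 B=23] open={R1}
Step 2: commit R1 -> on_hand[A=20 B=23] avail[A=20 B=23] open={}
Step 3: reserve R2 A 3 -> on_hand[A=20 B=23] avail[A=17 B=23] open={R2}
Step 4: reserve R3 B 2 -> on_hand[A=20 B=23] avail[A=17 B=21] open={R2,R3}
Step 5: cancel R3 -> on_hand[A=20 B=23] avail[A=17 B=23] open={R2}
Step 6: cancel R2 -> on_hand[A=20 B=23] avail[A=20 B=23] open={}
Step 7: reserve R4 B 6 -> on_hand[A=20 B=23] avail[A=20 B=17] open={R4}
Step 8: cancel R4 -> on_hand[A=20 B=23] avail[A=20 B=23] open={}
Step 9: reserve R5 A 4 -> on_hand[A=20 B=23] avail[A=16 B=23] open={R5}
Step 10: reserve R6 B 8 -> on_hand[A=20 B=23] avail[A=16 B=15] open={R5,R6}
Final available[B] = 15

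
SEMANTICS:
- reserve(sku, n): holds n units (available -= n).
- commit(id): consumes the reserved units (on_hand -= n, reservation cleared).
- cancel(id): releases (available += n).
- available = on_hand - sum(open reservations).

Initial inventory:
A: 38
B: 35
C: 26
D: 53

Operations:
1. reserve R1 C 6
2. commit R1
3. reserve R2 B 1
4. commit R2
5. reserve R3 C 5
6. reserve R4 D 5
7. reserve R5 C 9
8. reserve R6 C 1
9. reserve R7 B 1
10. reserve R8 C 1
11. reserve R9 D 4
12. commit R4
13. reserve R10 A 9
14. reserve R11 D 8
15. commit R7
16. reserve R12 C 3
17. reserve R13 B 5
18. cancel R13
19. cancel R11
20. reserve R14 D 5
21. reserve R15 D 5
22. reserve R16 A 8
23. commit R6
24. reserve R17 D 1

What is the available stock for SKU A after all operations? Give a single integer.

Answer: 21

Derivation:
Step 1: reserve R1 C 6 -> on_hand[A=38 B=35 C=26 D=53] avail[A=38 B=35 C=20 D=53] open={R1}
Step 2: commit R1 -> on_hand[A=38 B=35 C=20 D=53] avail[A=38 B=35 C=20 D=53] open={}
Step 3: reserve R2 B 1 -> on_hand[A=38 B=35 C=20 D=53] avail[A=38 B=34 C=20 D=53] open={R2}
Step 4: commit R2 -> on_hand[A=38 B=34 C=20 D=53] avail[A=38 B=34 C=20 D=53] open={}
Step 5: reserve R3 C 5 -> on_hand[A=38 B=34 C=20 D=53] avail[A=38 B=34 C=15 D=53] open={R3}
Step 6: reserve R4 D 5 -> on_hand[A=38 B=34 C=20 D=53] avail[A=38 B=34 C=15 D=48] open={R3,R4}
Step 7: reserve R5 C 9 -> on_hand[A=38 B=34 C=20 D=53] avail[A=38 B=34 C=6 D=48] open={R3,R4,R5}
Step 8: reserve R6 C 1 -> on_hand[A=38 B=34 C=20 D=53] avail[A=38 B=34 C=5 D=48] open={R3,R4,R5,R6}
Step 9: reserve R7 B 1 -> on_hand[A=38 B=34 C=20 D=53] avail[A=38 B=33 C=5 D=48] open={R3,R4,R5,R6,R7}
Step 10: reserve R8 C 1 -> on_hand[A=38 B=34 C=20 D=53] avail[A=38 B=33 C=4 D=48] open={R3,R4,R5,R6,R7,R8}
Step 11: reserve R9 D 4 -> on_hand[A=38 B=34 C=20 D=53] avail[A=38 B=33 C=4 D=44] open={R3,R4,R5,R6,R7,R8,R9}
Step 12: commit R4 -> on_hand[A=38 B=34 C=20 D=48] avail[A=38 B=33 C=4 D=44] open={R3,R5,R6,R7,R8,R9}
Step 13: reserve R10 A 9 -> on_hand[A=38 B=34 C=20 D=48] avail[A=29 B=33 C=4 D=44] open={R10,R3,R5,R6,R7,R8,R9}
Step 14: reserve R11 D 8 -> on_hand[A=38 B=34 C=20 D=48] avail[A=29 B=33 C=4 D=36] open={R10,R11,R3,R5,R6,R7,R8,R9}
Step 15: commit R7 -> on_hand[A=38 B=33 C=20 D=48] avail[A=29 B=33 C=4 D=36] open={R10,R11,R3,R5,R6,R8,R9}
Step 16: reserve R12 C 3 -> on_hand[A=38 B=33 C=20 D=48] avail[A=29 B=33 C=1 D=36] open={R10,R11,R12,R3,R5,R6,R8,R9}
Step 17: reserve R13 B 5 -> on_hand[A=38 B=33 C=20 D=48] avail[A=29 B=28 C=1 D=36] open={R10,R11,R12,R13,R3,R5,R6,R8,R9}
Step 18: cancel R13 -> on_hand[A=38 B=33 C=20 D=48] avail[A=29 B=33 C=1 D=36] open={R10,R11,R12,R3,R5,R6,R8,R9}
Step 19: cancel R11 -> on_hand[A=38 B=33 C=20 D=48] avail[A=29 B=33 C=1 D=44] open={R10,R12,R3,R5,R6,R8,R9}
Step 20: reserve R14 D 5 -> on_hand[A=38 B=33 C=20 D=48] avail[A=29 B=33 C=1 D=39] open={R10,R12,R14,R3,R5,R6,R8,R9}
Step 21: reserve R15 D 5 -> on_hand[A=38 B=33 C=20 D=48] avail[A=29 B=33 C=1 D=34] open={R10,R12,R14,R15,R3,R5,R6,R8,R9}
Step 22: reserve R16 A 8 -> on_hand[A=38 B=33 C=20 D=48] avail[A=21 B=33 C=1 D=34] open={R10,R12,R14,R15,R16,R3,R5,R6,R8,R9}
Step 23: commit R6 -> on_hand[A=38 B=33 C=19 D=48] avail[A=21 B=33 C=1 D=34] open={R10,R12,R14,R15,R16,R3,R5,R8,R9}
Step 24: reserve R17 D 1 -> on_hand[A=38 B=33 C=19 D=48] avail[A=21 B=33 C=1 D=33] open={R10,R12,R14,R15,R16,R17,R3,R5,R8,R9}
Final available[A] = 21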